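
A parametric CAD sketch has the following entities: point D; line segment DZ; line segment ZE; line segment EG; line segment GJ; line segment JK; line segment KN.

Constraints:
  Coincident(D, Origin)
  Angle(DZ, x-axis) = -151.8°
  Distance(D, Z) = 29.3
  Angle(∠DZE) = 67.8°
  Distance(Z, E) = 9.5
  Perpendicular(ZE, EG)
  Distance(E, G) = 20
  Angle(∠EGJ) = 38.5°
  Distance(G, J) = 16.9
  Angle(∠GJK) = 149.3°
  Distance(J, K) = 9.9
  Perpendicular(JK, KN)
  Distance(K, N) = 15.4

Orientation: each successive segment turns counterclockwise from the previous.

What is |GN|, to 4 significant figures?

25.35

D is at the origin; DZ runs at -151.8° with length 29.3, so Z = (-25.82, -13.85). ∠DZE = 67.8° gives ZE at -39.60° from the x-axis; with |ZE| = 9.5, E = (-18.50, -19.90). ZE ⟂ EG, so EG runs at 50.40°; with |EG| = 20.0, G = (-5.754, -4.491). ∠EGJ = 38.5° gives GJ at -168.1° from the x-axis; with |GJ| = 16.9, J = (-22.29, -7.976). ∠GJK = 149.3° gives JK at -137.4° from the x-axis; with |JK| = 9.9, K = (-29.58, -14.68). The perpendicularity gives KN at right angles to JK, so KN runs at -47.40°; with |KN| = 15.4, N = (-19.15, -26.01). Then |GN| = |N − G| = 25.35.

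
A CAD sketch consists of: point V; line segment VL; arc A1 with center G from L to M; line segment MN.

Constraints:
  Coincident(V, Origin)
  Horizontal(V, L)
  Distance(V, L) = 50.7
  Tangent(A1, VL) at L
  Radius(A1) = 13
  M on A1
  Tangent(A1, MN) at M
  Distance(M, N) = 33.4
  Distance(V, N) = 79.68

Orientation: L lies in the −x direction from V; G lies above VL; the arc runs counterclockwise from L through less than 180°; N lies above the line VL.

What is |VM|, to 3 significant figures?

47.1

V is at the origin; V and L share the same y with |VL| = 50.7 and L on the −x side, so L = (-50.7, 0.00). Tangency of A1 to VL means the radius GL is perpendicular to VL, so G = L + (0, 13) = (-50.7, 13.0). Since GM ⟂ MN (tangency), |GN| = √(13.0² + 33.4²) = 35.8 regardless of where M sits on A1. So N lies on both circle(V, 79.68) and circle(G, 35.8); the above-VL intersection is N = (-65.2, 45.8). M is the foot of the tangent from N: M = (-41.5, 22.2).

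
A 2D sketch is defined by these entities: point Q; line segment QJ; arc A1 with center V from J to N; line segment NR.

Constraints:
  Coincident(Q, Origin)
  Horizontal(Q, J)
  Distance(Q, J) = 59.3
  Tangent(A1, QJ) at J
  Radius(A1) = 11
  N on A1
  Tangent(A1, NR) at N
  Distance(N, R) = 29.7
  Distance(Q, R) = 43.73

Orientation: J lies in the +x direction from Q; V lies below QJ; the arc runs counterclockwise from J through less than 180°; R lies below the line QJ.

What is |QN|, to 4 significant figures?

50.58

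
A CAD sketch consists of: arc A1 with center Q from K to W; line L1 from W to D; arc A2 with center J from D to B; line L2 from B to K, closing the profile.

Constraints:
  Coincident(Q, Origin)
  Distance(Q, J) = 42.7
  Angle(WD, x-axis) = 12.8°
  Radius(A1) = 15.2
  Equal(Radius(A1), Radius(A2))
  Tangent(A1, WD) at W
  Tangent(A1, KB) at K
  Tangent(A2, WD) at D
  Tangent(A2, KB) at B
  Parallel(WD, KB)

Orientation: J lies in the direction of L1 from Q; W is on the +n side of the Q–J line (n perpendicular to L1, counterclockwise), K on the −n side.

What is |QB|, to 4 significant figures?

45.32

Tangency of A1 to both parallel lines with radius 15.2 puts W and K at Q ± 15.2·n: W = (-3.368, 14.82), K = (3.368, -14.82). Equal radii place D and B the same way about J: D = J + 15.2·n = (38.27, 24.28), B = J − 15.2·n = (45.01, -5.362). Then |QB| = |B − Q| = 45.32.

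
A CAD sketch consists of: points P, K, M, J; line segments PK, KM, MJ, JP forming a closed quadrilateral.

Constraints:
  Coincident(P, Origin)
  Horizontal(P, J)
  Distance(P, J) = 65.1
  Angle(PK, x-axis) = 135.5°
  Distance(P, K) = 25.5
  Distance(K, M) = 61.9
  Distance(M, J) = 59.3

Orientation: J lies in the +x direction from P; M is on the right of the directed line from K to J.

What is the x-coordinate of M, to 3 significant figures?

16.2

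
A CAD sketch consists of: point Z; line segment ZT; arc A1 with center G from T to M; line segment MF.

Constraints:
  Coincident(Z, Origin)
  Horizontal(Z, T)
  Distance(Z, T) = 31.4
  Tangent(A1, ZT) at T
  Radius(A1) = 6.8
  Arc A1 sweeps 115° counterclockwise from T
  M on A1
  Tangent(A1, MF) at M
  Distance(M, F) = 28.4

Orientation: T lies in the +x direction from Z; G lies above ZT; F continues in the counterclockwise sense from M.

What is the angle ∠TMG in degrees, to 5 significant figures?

32.500°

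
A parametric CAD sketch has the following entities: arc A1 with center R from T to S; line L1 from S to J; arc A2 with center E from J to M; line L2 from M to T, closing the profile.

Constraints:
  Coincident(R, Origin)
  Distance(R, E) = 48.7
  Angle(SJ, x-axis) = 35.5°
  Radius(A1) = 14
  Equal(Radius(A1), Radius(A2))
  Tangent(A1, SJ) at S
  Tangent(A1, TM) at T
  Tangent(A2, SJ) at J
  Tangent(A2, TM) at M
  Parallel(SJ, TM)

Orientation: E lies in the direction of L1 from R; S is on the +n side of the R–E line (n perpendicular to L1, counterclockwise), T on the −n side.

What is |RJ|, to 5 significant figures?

50.672

The slot axis is L1's direction at 35.5°, so u = (cos 35.5°, sin 35.5°) = (0.81412, 0.58070) and n = (−sin 35.5°, cos 35.5°) = (-0.58070, 0.81412). R is at the origin and E lies 48.7 along u from R, so E = 48.7·u = (39.647, 28.280). Tangency of A1 to both parallel lines with radius 14.0 puts S and T at R ± 14.0·n: S = (-8.1298, 11.398), T = (8.1298, -11.398). Equal radii place J and M the same way about E: J = E + 14.0·n = (31.518, 39.678), M = E − 14.0·n = (47.777, 16.883). Then |RJ| = |J − R| = 50.672.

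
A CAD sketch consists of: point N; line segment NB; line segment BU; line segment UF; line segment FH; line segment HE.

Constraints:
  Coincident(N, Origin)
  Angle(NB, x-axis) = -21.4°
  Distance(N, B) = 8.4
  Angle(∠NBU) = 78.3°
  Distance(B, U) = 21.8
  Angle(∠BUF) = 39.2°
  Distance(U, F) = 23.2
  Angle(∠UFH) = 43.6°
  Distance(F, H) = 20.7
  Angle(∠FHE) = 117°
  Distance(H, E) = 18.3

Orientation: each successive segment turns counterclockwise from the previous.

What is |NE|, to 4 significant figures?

29.88

N is at the origin; NB runs at -21.4° with length 8.4, so B = (7.821, -3.065). ∠NBU = 78.3° gives BU at 80.30° from the x-axis; with |BU| = 21.8, U = (11.49, 18.42). ∠BUF = 39.2° gives UF at -138.9° from the x-axis; with |UF| = 23.2, F = (-5.989, 3.172). ∠UFH = 43.6° gives FH at -2.500° from the x-axis; with |FH| = 20.7, H = (14.69, 2.269). ∠FHE = 117.0° gives HE at 60.50° from the x-axis; with |HE| = 18.3, E = (23.70, 18.20). Then |NE| = |E − N| = 29.88.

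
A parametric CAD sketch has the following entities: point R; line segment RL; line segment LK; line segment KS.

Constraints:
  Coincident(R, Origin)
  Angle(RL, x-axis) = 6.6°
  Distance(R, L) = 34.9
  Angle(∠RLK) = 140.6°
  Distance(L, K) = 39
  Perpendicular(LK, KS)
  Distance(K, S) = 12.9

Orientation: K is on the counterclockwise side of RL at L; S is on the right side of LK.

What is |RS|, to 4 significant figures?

74.70

∠RLK = 140.6°, so LK runs at 6.6° + (180° − 140.6°) = 46.00° from the x-axis; with |LK| = 39.0, K = L + 39.0·(cos 46.00°, sin 46.00°) = (61.76, 32.07). LK is perpendicular to KS; with |KS| = 12.9 on the right of LK, S = K + 12.9·(0.7193, -0.6947) = (71.04, 23.10). Then |RS| = |S − R| = 74.70.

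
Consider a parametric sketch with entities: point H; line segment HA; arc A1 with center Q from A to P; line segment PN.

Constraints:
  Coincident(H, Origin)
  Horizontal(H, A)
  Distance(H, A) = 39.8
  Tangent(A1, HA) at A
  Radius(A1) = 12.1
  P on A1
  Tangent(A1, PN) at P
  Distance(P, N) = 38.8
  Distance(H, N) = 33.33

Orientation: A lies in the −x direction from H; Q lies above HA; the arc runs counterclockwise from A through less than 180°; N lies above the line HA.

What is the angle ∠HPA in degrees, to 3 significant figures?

148°

H is at the origin; H and A share the same y with |HA| = 39.8 and A on the −x side, so A = (-39.8, 0.00). The tangent condition forces QA to be normal to HA, so Q = A + (0, 12.1) = (-39.8, 12.1). Since QP ⟂ PN (tangency), |QN| = √(12.1² + 38.8²) = 40.6 regardless of where P sits on A1. So N lies on both circle(H, 33.33) and circle(Q, 40.6); the above-HA intersection is N = (-4.92, 33.0). P is the foot of the tangent from N: P = (-30.8, 4.04).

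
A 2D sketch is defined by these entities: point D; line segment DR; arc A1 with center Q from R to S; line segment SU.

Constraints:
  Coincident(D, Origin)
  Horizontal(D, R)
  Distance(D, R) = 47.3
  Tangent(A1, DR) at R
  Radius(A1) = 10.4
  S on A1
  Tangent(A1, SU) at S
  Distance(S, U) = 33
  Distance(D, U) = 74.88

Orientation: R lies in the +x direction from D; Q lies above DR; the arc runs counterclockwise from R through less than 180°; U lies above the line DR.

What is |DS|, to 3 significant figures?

58.3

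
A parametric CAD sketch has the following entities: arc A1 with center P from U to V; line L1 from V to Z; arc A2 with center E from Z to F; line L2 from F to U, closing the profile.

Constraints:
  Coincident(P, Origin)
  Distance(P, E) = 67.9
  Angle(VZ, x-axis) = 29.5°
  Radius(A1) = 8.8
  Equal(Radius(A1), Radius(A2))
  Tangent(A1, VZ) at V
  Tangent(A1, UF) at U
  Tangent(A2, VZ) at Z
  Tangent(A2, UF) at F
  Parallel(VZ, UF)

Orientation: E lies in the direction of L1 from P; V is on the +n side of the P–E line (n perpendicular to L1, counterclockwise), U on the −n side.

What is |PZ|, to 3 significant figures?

68.5

Tangency of A1 to both parallel lines with radius 8.8 puts V and U at P ± 8.8·n: V = (-4.33, 7.66), U = (4.33, -7.66). Equal radii place Z and F the same way about E: Z = E + 8.8·n = (54.8, 41.1), F = E − 8.8·n = (63.4, 25.8). Then |PZ| = |Z − P| = 68.5.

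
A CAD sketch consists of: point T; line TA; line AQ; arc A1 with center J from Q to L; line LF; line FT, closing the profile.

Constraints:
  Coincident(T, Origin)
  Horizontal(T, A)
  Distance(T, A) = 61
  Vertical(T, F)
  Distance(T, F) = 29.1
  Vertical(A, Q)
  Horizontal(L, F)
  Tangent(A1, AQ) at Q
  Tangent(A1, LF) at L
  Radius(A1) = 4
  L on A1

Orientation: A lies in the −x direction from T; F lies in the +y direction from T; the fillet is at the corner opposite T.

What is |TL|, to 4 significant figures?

64.00

The virtual corner opposite T is at (-61.00, 29.10). The tangent condition forces JQ to be normal to AQ and since A1 is tangent to LF there, JL ⟂ LF, with radius 4.0, so the center J sits 4.0 in from both sides at J = (-57.00, 25.10). That places the tangent points at Q = (-61.00, 25.10) on AQ and L = (-57.00, 29.10) on LF. Then |TL| = |L − T| = 64.00.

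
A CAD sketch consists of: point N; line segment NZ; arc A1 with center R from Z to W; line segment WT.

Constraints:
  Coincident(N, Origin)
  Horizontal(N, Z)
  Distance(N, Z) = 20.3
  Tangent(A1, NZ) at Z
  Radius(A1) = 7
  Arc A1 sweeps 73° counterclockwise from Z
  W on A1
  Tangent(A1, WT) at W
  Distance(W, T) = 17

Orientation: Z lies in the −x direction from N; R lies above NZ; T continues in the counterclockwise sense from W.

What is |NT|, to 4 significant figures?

22.90

N is at the origin; NZ is horizontal with |NZ| = 20.3 and Z on the −x side, so Z = (-20.30, 0.000). Since A1 is tangent to NZ there, RZ ⟂ NZ, so R = Z + (0, 7) = (-20.30, 7.000). On A1, Z sits at bearing -90° from R; a 73° counterclockwise sweep puts W at bearing -17°, so W = R + 7.0·(cos -17°, sin -17°) = (-13.61, 4.953). A1 meets WT tangentially, so RW is at right angles to WT, so WT runs along (−sin -17°, cos -17°); with |WT| = 17.0, T = (-8.636, 21.21). Then |NT| = |T − N| = 22.90.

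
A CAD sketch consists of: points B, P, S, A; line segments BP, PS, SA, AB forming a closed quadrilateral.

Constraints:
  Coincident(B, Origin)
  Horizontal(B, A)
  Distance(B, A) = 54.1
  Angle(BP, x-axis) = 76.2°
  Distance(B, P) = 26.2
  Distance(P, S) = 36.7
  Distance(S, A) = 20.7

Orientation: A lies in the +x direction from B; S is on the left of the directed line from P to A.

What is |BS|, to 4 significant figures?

45.11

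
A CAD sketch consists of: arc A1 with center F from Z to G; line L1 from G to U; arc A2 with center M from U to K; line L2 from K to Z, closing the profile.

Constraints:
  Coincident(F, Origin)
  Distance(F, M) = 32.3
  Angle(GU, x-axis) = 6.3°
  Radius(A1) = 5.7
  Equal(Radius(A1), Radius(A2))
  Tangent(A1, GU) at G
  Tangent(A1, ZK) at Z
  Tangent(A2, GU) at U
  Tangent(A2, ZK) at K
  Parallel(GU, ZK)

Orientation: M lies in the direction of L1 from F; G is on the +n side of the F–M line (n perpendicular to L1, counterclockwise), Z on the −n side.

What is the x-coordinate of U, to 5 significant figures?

31.479

The slot axis is L1's direction at 6.3°, so u = (cos 6.3°, sin 6.3°) = (0.99396, 0.10973) and n = (−sin 6.3°, cos 6.3°) = (-0.10973, 0.99396). F is at the origin and M lies 32.3 along u from F, so M = 32.3·u = (32.105, 3.5444). Tangency of A1 to both parallel lines with radius 5.7 puts G and Z at F ± 5.7·n: G = (-0.62549, 5.6656), Z = (0.62549, -5.6656). Equal radii place U and K the same way about M: U = M + 5.7·n = (31.479, 9.2100), K = M − 5.7·n = (32.730, -2.1212). So U.x = 31.479.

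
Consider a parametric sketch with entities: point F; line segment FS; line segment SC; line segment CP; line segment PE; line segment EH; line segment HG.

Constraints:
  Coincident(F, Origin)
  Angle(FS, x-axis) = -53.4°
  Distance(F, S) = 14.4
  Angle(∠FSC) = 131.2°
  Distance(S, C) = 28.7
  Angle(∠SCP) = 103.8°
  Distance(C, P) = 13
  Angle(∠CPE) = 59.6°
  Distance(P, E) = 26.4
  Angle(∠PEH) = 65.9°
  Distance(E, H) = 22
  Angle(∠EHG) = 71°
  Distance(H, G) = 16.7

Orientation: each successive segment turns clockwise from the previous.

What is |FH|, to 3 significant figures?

37.7

F is at the origin; FS runs at -53.4° with length 14.4, so S = (8.59, -11.6). ∠FSC = 131.2° gives SC at -102° from the x-axis; with |SC| = 28.7, C = (2.52, -39.6). ∠SCP = 103.8° gives CP at -178° from the x-axis; with |CP| = 13.0, P = (-10.5, -40.0). ∠CPE = 59.6° gives PE at 61.2° from the x-axis; with |PE| = 26.4, E = (2.24, -16.8). ∠PEH = 65.9° gives EH at -52.9° from the x-axis; with |EH| = 22.0, H = (15.5, -34.4). Then |FH| = |H − F| = 37.7.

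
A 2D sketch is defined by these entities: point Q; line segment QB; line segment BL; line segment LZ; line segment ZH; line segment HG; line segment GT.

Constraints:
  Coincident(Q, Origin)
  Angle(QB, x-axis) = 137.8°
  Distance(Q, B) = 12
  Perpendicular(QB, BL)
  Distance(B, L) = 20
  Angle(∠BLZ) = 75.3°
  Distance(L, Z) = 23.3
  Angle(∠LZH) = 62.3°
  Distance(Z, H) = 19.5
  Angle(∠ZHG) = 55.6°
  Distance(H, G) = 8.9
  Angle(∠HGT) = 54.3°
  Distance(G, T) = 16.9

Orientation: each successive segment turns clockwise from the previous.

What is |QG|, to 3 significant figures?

9.56

∠LZH = 62.3° gives ZH at -175° from the x-axis; with |ZH| = 19.5, H = (-2.14, 1.52). ∠ZHG = 55.6° gives HG at 61.0° from the x-axis; with |HG| = 8.9, G = (2.17, 9.31). Then |QG| = |G − Q| = 9.56.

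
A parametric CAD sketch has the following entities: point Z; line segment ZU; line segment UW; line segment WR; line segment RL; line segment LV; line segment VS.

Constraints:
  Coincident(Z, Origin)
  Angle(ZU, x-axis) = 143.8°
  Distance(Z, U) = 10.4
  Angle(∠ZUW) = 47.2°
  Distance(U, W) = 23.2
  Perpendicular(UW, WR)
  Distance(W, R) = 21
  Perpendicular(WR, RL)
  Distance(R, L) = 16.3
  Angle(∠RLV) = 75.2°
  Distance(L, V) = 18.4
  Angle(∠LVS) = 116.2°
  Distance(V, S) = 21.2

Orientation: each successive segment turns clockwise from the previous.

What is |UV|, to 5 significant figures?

12.036

Z is at the origin; ZU runs at 143.8° with length 10.4, so U = (-8.3924, 6.1423). ∠ZUW = 47.2° gives UW at 11.000° from the x-axis; with |UW| = 23.2, W = (14.381, 10.569). The perpendicularity gives WR at right angles to UW, so WR runs at -79.000°; with |WR| = 21.0, R = (18.388, -10.045). The perpendicularity gives RL at right angles to WR, so RL runs at -169.00°; with |RL| = 16.3, L = (2.3878, -13.155). ∠RLV = 75.2° gives LV at 86.200° from the x-axis; with |LV| = 18.4, V = (3.6073, 5.2043). Then |UV| = |V − U| = 12.036.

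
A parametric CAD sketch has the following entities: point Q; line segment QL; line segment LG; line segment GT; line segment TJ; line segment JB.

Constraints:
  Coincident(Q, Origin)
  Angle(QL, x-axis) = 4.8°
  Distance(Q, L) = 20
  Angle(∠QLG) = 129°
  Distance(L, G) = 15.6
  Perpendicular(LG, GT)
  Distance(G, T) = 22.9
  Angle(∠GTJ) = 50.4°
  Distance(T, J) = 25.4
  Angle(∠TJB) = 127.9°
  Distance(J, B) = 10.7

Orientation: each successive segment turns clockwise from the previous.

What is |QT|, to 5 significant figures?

29.131

Q is at the origin; QL runs at 4.8° with length 20.0, so L = (19.930, 1.6736). ∠QLG = 129.0° gives LG at -46.200° from the x-axis; with |LG| = 15.6, G = (30.727, -9.5859). LG ⟂ GT, so GT runs at -136.20°; with |GT| = 22.9, T = (14.199, -25.436). Then |QT| = |T − Q| = 29.131.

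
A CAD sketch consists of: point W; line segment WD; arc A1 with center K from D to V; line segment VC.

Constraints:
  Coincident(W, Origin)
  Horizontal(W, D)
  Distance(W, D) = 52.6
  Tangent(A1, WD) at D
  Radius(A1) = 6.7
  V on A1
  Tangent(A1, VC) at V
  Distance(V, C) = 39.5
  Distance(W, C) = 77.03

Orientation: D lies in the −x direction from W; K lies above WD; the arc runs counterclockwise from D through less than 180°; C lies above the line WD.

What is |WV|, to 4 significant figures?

47.38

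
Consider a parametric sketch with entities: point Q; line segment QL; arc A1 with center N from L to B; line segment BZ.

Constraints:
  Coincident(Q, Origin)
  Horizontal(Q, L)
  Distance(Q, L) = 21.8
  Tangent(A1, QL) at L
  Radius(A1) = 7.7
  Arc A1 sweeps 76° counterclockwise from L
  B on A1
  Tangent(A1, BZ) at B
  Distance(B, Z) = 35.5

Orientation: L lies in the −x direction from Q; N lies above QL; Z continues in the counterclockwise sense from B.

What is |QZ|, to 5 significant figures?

40.690

Q is at the origin; Q and L share the same y with |QL| = 21.8 and L on the −x side, so L = (-21.800, 0.0000). Since A1 is tangent to QL there, NL ⟂ QL, so N = L + (0, 7.7) = (-21.800, 7.7000). On A1, L sits at bearing -90° from N; a 76° counterclockwise sweep puts B at bearing -14°, so B = N + 7.7·(cos -14°, sin -14°) = (-14.329, 5.8372). Tangency of A1 to BZ means the radius NB is perpendicular to BZ, so BZ runs along (−sin -14°, cos -14°); with |BZ| = 35.5, Z = (-5.7405, 40.283). Then |QZ| = |Z − Q| = 40.690.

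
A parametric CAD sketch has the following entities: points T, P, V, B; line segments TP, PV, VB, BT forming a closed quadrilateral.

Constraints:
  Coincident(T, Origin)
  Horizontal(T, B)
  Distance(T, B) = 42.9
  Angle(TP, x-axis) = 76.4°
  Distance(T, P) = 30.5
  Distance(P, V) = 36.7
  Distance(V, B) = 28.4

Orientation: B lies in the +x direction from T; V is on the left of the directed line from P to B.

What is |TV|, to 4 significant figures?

52.23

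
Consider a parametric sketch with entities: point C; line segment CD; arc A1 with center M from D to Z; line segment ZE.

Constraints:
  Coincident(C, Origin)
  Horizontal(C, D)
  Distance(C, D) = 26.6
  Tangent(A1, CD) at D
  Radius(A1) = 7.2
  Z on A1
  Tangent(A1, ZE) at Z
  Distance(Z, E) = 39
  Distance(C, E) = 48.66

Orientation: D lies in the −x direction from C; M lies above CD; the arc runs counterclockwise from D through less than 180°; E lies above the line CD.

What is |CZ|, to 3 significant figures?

20.5

Checks: |MZ| = 7.200 ✓; ∠(MZ, ZE) = 90.00° ✓; |ZE| = 39.00 ✓; |CE| = 48.66 ✓.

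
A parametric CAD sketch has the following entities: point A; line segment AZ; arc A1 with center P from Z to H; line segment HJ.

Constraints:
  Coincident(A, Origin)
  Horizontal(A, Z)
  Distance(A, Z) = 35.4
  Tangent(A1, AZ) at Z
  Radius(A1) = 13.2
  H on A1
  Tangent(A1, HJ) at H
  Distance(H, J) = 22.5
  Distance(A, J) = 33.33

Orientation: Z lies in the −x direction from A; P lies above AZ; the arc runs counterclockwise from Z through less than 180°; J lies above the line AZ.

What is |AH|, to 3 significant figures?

24.6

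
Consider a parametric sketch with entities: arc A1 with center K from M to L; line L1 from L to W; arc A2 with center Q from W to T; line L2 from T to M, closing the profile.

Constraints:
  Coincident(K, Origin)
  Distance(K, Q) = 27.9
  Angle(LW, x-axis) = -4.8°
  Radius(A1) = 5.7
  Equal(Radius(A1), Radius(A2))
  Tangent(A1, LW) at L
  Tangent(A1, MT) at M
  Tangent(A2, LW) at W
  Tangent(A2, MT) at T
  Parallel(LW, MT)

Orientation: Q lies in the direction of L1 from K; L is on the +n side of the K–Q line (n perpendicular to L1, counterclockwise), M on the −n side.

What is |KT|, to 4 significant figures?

28.48

The slot axis is L1's direction at -4.8°, so u = (cos -4.8°, sin -4.8°) = (0.9965, -0.08368) and n = (−sin -4.8°, cos -4.8°) = (0.08368, 0.9965). K is at the origin and Q lies 27.9 along u from K, so Q = 27.9·u = (27.80, -2.335). Tangency of A1 to both parallel lines with radius 5.7 puts L and M at K ± 5.7·n: L = (0.4770, 5.680), M = (-0.4770, -5.680). Equal radii place W and T the same way about Q: W = Q + 5.7·n = (28.28, 3.345), T = Q − 5.7·n = (27.33, -8.015). Then |KT| = |T − K| = 28.48.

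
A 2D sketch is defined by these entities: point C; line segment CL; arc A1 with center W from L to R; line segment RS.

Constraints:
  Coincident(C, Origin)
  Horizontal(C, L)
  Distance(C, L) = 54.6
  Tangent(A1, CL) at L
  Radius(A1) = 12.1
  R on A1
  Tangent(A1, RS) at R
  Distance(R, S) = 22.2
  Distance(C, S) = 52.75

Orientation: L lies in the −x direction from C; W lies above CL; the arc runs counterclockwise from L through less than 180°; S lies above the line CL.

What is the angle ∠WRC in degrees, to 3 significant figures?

170°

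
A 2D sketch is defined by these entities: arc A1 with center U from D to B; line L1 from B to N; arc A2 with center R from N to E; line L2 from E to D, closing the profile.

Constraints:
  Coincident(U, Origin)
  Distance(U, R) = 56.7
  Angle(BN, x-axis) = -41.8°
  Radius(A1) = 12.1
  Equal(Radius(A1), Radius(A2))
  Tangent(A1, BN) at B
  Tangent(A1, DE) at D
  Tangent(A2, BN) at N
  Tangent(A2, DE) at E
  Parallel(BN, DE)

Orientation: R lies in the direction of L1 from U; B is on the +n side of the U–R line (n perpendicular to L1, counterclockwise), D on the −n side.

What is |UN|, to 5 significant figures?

57.977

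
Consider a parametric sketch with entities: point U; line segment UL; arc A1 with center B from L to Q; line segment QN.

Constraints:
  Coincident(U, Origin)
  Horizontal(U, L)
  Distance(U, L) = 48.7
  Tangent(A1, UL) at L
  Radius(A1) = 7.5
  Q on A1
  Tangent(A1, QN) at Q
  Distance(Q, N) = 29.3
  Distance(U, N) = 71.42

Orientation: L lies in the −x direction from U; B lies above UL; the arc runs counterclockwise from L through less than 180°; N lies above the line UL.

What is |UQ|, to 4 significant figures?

44.88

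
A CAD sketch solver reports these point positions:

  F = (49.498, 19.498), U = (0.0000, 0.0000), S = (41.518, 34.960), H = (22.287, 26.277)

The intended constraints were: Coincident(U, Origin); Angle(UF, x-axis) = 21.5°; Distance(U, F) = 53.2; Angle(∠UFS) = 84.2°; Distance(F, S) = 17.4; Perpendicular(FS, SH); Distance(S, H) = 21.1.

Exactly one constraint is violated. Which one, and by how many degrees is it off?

Perpendicular(FS, SH) — off by 3.00°.

U = (0.00, 0.00) ✓; UF at 21.50° ✓; |UF| = 53.20 ✓; ∠UFS = 84.20° ✓; |FS| = 17.40 ✓; ∠(FS, SH) = 87.00° ✗; |SH| = 21.10 ✓.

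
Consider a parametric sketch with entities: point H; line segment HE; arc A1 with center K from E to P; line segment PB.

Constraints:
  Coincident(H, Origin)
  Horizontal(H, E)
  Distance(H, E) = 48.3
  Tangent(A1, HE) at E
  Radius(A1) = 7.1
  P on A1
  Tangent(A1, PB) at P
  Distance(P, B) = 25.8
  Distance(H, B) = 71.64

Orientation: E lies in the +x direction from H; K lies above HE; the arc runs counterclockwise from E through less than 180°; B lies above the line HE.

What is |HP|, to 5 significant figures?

54.742

Checks: |KP| = 7.100 ✓; ∠(KP, PB) = 90.00° ✓; |PB| = 25.80 ✓; |HB| = 71.64 ✓.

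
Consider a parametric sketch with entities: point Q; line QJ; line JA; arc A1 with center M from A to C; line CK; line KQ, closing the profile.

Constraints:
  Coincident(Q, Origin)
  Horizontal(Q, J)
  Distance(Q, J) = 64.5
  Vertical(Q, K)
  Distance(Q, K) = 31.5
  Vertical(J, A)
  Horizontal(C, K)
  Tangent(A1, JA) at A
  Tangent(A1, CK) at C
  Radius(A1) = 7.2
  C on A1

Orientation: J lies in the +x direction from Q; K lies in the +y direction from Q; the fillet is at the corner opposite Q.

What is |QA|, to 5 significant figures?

68.926

Q is at the origin; Q and J share the same y with |QJ| = 64.5 and J on the +x side, so J = (64.500, 0.0000). QK is vertical with |QK| = 31.5 and K on the +y side, so K = (0.0000, 31.500). The virtual corner opposite Q is at (64.500, 31.500). The tangent condition forces MA to be normal to JA and the tangent condition forces MC to be normal to CK, with radius 7.2, so the center M sits 7.2 in from both sides at M = (57.300, 24.300). That places the tangent points at A = (64.500, 24.300) on JA and C = (57.300, 31.500) on CK. Then |QA| = |A − Q| = 68.926.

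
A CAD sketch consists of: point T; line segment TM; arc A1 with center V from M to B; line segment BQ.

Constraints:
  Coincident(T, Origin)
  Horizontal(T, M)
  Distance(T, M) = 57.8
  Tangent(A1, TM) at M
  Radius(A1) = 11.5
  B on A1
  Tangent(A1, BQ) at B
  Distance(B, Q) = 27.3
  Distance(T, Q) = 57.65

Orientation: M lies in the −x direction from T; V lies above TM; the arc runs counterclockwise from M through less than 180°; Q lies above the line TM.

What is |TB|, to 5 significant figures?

47.504

Checks: |VB| = 11.50 ✓; ∠(VB, BQ) = 90.00° ✓; |BQ| = 27.30 ✓; |TQ| = 57.65 ✓.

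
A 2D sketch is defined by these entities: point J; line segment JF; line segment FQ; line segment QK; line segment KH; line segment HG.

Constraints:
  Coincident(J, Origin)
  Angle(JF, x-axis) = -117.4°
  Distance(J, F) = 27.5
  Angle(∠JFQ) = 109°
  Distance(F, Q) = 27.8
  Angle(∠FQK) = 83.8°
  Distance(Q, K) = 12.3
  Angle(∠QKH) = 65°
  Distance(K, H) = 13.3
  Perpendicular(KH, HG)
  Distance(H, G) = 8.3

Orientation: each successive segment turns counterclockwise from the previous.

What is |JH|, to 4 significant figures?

31.71

∠FQK = 83.8° gives QK at 49.80° from the x-axis; with |QK| = 12.3, K = (14.46, -35.15). ∠QKH = 65.0° gives KH at 164.8° from the x-axis; with |KH| = 13.3, H = (1.620, -31.67). Then |JH| = |H − J| = 31.71.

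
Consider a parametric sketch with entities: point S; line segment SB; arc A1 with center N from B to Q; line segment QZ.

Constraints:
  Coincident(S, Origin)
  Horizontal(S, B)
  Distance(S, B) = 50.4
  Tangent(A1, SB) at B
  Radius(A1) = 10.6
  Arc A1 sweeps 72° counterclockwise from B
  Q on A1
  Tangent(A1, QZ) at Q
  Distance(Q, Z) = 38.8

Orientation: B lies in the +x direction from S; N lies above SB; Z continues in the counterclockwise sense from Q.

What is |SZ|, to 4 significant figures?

84.90

S is at the origin; SB is horizontal with |SB| = 50.4 and B on the +x side, so B = (50.40, 0.000). A1 meets SB tangentially, so NB is at right angles to SB, so N = B + (0, 10.6) = (50.40, 10.60). On A1, B sits at bearing -90° from N; a 72° counterclockwise sweep puts Q at bearing -18°, so Q = N + 10.6·(cos -18°, sin -18°) = (60.48, 7.324). The tangent condition forces NQ to be normal to QZ, so QZ runs along (−sin -18°, cos -18°); with |QZ| = 38.8, Z = (72.47, 44.23). Then |SZ| = |Z − S| = 84.90.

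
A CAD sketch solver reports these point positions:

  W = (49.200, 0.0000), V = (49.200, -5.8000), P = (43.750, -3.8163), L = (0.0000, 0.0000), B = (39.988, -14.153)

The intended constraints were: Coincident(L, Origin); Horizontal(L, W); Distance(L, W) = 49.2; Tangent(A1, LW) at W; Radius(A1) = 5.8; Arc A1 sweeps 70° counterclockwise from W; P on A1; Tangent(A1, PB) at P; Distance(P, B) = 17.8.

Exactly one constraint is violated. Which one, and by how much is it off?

Distance(P, B) = 17.8 — off by 6.80.

L = (0.00, 0.00) ✓; L.y = 0.00, W.y = 0.00 ✓; |LW| = 49.20 ✓; ∠(VW, WL) = 90.00° ✓; |VW| = 5.800 ✓; bearing(V→P) − bearing(V→W) = 70.00° ✓; |VP| = 5.800 ✓; ∠(VP, PB) = 90.00° ✓; |PB| = 11.00 ✗.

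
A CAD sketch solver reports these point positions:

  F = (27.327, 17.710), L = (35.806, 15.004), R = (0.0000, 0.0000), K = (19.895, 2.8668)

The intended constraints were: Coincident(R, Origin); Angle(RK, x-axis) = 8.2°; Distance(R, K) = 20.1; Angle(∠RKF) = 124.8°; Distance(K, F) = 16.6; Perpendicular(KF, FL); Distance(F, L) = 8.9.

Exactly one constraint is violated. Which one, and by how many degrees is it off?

Perpendicular(KF, FL) — off by 8.90°.

R = (0.00, 0.00) ✓; RK at 8.200° ✓; |RK| = 20.10 ✓; ∠RKF = 124.8° ✓; |KF| = 16.60 ✓; ∠(KF, FL) = 81.10° ✗; |FL| = 8.900 ✓.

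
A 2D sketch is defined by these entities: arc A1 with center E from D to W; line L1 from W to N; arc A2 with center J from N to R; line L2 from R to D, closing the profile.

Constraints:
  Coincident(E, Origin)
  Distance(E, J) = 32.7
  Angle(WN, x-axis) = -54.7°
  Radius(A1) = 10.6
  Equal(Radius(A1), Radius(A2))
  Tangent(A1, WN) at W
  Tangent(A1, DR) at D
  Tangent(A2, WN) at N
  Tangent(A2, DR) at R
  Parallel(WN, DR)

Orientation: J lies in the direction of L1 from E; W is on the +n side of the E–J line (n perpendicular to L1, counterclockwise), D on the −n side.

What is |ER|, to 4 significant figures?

34.38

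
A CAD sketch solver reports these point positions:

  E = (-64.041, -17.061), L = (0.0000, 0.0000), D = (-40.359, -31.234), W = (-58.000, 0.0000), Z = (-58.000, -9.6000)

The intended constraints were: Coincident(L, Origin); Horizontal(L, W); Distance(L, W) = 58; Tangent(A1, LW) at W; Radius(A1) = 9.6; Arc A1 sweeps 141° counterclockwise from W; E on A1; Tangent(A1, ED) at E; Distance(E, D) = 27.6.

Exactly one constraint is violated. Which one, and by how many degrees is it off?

Tangent(A1, ED) at E — off by 8.10°.

L = (0.00, 0.00) ✓; L.y = 0.00, W.y = 0.00 ✓; |LW| = 58.00 ✓; ∠(ZW, WL) = 90.00° ✓; |ZW| = 9.600 ✓; bearing(Z→E) − bearing(Z→W) = 141.0° ✓; |ZE| = 9.600 ✓; ∠(ZE, ED) = 81.90° ✗; |ED| = 27.60 ✓.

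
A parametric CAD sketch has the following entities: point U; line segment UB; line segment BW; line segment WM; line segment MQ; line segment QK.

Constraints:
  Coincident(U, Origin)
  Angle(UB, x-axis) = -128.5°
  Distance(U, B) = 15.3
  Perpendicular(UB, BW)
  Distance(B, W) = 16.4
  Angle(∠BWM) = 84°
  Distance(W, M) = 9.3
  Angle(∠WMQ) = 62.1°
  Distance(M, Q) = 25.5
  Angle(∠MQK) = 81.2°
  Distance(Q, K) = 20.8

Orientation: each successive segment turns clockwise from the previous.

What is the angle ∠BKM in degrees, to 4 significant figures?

35.90°

U is at the origin; UB runs at -128.5° with length 15.3, so B = (-9.524, -11.97). The perpendicularity gives BW at right angles to UB, so BW runs at 141.5°; with |BW| = 16.4, W = (-22.36, -1.765). ∠BWM = 84.0° gives WM at 45.50° from the x-axis; with |WM| = 9.3, M = (-15.84, 4.869). ∠WMQ = 62.1° gives MQ at -72.40° from the x-axis; with |MQ| = 25.5, Q = (-8.130, -19.44). ∠MQK = 81.2° gives QK at -171.2° from the x-axis; with |QK| = 20.8, K = (-28.69, -22.62). Then cos ∠BKM = KB·KM / (|KB||KM|), giving 35.90°.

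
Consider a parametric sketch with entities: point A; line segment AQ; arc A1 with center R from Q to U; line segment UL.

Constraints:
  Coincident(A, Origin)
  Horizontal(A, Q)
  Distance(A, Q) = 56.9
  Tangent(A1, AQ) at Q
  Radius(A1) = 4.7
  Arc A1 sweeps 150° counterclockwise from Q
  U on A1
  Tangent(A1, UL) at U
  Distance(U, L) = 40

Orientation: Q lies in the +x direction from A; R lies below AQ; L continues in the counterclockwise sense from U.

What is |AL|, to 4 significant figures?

93.72

A is at the origin; A and Q share the same y with |AQ| = 56.9 and Q on the +x side, so Q = (56.90, 0.000). A1 meets AQ tangentially, so RQ is at right angles to AQ, so R = Q + (0, -4.7) = (56.90, -4.700). On A1, Q sits at bearing 90° from R; a 150° counterclockwise sweep puts U at bearing 240°, so U = R + 4.7·(cos 240°, sin 240°) = (54.55, -8.770). The tangent condition forces RU to be normal to UL, so UL runs along (−sin 240°, cos 240°); with |UL| = 40.0, L = (89.19, -28.77). Then |AL| = |L − A| = 93.72.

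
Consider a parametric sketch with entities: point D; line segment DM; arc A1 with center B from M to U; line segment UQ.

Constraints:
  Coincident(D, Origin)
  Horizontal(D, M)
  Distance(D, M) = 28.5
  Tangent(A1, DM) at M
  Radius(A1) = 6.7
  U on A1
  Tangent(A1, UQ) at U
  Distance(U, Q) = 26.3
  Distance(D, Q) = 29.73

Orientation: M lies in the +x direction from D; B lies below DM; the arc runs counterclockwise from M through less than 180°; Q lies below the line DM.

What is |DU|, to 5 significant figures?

22.774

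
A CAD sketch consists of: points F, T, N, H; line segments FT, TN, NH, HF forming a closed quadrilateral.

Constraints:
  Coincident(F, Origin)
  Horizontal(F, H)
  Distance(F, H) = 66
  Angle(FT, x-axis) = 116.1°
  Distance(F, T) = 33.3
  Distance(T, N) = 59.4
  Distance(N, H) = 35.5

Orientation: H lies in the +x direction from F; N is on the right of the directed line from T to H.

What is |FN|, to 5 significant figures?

32.271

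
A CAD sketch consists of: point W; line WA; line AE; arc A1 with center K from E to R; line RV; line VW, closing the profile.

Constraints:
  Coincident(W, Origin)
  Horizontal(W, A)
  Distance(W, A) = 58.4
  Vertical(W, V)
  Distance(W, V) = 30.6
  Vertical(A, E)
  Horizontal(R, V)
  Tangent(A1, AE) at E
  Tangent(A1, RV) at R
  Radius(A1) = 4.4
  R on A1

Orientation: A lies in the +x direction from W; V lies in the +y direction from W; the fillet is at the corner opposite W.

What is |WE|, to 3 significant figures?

64.0

The virtual corner opposite W is at (58.4, 30.6). The tangent condition forces KE to be normal to AE and the tangent condition forces KR to be normal to RV, with radius 4.4, so the center K sits 4.4 in from both sides at K = (54.0, 26.2). That places the tangent points at E = (58.4, 26.2) on AE and R = (54.0, 30.6) on RV. Then |WE| = |E − W| = 64.0.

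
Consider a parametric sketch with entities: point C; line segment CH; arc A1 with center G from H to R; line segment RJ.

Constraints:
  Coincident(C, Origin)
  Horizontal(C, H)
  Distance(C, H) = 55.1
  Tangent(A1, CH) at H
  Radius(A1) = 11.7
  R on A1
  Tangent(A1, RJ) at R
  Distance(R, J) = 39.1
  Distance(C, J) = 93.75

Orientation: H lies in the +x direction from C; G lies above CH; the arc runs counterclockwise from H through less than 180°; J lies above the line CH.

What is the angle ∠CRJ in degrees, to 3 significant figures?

126°

Checks: |GH| = 11.70 ✓; |GR| = 11.70 ✓; ∠(GR, RJ) = 90.00° ✓; |RJ| = 39.10 ✓; |CJ| = 93.75 ✓.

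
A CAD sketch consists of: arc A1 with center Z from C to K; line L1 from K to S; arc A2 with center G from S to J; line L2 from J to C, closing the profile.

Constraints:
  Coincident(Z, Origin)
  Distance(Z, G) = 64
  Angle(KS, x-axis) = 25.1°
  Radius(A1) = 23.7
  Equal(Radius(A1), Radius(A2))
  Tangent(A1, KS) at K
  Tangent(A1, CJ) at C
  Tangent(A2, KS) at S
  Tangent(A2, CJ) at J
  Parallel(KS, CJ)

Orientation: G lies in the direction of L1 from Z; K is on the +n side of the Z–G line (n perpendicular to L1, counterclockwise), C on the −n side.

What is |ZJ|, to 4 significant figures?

68.25

The slot axis is L1's direction at 25.1°, so u = (cos 25.1°, sin 25.1°) = (0.9056, 0.4242) and n = (−sin 25.1°, cos 25.1°) = (-0.4242, 0.9056). Z is at the origin and G lies 64.0 along u from Z, so G = 64.0·u = (57.96, 27.15). Tangency of A1 to both parallel lines with radius 23.7 puts K and C at Z ± 23.7·n: K = (-10.05, 21.46), C = (10.05, -21.46). Equal radii place S and J the same way about G: S = G + 23.7·n = (47.90, 48.61), J = G − 23.7·n = (68.01, 5.687). Then |ZJ| = |J − Z| = 68.25.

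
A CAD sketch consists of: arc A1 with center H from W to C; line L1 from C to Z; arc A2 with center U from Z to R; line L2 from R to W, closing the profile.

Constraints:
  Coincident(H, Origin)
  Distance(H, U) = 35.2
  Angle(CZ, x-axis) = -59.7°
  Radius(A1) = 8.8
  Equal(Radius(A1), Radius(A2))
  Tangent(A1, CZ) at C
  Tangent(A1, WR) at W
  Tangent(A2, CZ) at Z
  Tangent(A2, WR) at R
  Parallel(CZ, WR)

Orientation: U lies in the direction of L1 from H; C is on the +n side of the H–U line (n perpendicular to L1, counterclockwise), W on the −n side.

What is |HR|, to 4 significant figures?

36.28

The slot axis is L1's direction at -59.7°, so u = (cos -59.7°, sin -59.7°) = (0.5045, -0.8634) and n = (−sin -59.7°, cos -59.7°) = (0.8634, 0.5045). H is at the origin and U lies 35.2 along u from H, so U = 35.2·u = (17.76, -30.39). Tangency of A1 to both parallel lines with radius 8.8 puts C and W at H ± 8.8·n: C = (7.598, 4.440), W = (-7.598, -4.440). Equal radii place Z and R the same way about U: Z = U + 8.8·n = (25.36, -25.95), R = U − 8.8·n = (10.16, -34.83). Then |HR| = |R − H| = 36.28.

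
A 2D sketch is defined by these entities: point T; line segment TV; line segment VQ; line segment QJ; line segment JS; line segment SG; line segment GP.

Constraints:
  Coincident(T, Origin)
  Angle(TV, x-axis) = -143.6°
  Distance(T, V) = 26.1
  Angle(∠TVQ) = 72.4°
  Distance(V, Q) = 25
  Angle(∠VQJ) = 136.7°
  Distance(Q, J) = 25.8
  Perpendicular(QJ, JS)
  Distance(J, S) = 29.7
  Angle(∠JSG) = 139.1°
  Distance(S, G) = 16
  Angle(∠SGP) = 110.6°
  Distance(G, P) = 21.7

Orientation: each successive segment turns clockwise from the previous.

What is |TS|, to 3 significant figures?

21.2

T is at the origin; TV runs at -143.6° with length 26.1, so V = (-21.0, -15.5). ∠TVQ = 72.4° gives VQ at 109° from the x-axis; with |VQ| = 25.0, Q = (-29.1, 8.18). ∠VQJ = 136.7° gives QJ at 65.5° from the x-axis; with |QJ| = 25.8, J = (-18.4, 31.7). QJ is perpendicular to JS, so JS runs at -24.5°; with |JS| = 29.7, S = (8.66, 19.3). Then |TS| = |S − T| = 21.2.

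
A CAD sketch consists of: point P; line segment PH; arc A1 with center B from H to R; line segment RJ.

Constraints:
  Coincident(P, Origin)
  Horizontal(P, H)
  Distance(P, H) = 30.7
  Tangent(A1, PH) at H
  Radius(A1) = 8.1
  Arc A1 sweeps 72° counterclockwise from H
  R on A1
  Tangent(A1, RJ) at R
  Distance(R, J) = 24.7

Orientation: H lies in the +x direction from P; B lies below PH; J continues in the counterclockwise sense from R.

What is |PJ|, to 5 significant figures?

32.896

On A1, H sits at bearing 90° from B; a 72° counterclockwise sweep puts R at bearing 162°, so R = B + 8.1·(cos 162°, sin 162°) = (22.996, -5.5970). Tangency of A1 to RJ means the radius BR is perpendicular to RJ, so RJ runs along (−sin 162°, cos 162°); with |RJ| = 24.7, J = (15.364, -29.088). Then |PJ| = |J − P| = 32.896.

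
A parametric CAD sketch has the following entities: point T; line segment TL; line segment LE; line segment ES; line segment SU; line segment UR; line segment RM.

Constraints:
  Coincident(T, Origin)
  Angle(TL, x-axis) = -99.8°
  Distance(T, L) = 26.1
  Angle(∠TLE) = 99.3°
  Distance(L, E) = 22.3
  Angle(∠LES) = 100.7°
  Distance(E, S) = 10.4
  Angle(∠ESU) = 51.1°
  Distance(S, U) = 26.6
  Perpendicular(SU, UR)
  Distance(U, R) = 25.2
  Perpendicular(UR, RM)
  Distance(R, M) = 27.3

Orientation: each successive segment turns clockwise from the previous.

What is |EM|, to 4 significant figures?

18.57

T is at the origin; TL runs at -99.8° with length 26.1, so L = (-4.442, -25.72). ∠TLE = 99.3° gives LE at 179.5° from the x-axis; with |LE| = 22.3, E = (-26.74, -25.52). ∠LES = 100.7° gives ES at 100.2° from the x-axis; with |ES| = 10.4, S = (-28.58, -15.29). ∠ESU = 51.1° gives SU at -28.70° from the x-axis; with |SU| = 26.6, U = (-5.251, -28.06). SU ⟂ UR, so UR runs at -118.7°; with |UR| = 25.2, R = (-17.35, -50.17). UR ⟂ RM, so RM runs at 151.3°; with |RM| = 27.3, M = (-41.30, -37.06). Then |EM| = |M − E| = 18.57.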